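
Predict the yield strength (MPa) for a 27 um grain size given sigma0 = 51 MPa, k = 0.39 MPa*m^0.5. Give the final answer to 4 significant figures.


sigma_y = sigma0 + k / sqrt(d)
d = 27 um = 2.7e-05 m
sigma_y = 51 + 0.39 / sqrt(2.7e-05)
sigma_y = 126.1 MPa


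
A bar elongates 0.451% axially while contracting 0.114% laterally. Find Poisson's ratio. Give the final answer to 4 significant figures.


nu = -epsilon_lat / epsilon_axial
Lateral strain is contraction (negative), so using magnitudes:
nu = 0.114 / 0.451
nu = 0.2528


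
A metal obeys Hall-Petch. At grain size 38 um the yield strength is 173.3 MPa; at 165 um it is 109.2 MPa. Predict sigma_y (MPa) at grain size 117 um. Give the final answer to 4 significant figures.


sigma_y = sigma0 + k / sqrt(d)
1/sqrt(d1) = 1/sqrt(3.8e-05) = 162.221;  1/sqrt(d2) = 77.8499
k = (sigma1 - sigma2) / (1/sqrt(d1) - 1/sqrt(d2)) = (173.3 - 109.2) / (162.221 - 77.8499) = 0.759735 MPa*m^0.5
sigma0 = sigma1 - k/sqrt(d1) = 173.3 - 0.759735*162.221 = 50.0547 MPa
sigma_y(d3) = 50.0547 + 0.759735 / sqrt(1.17e-04) = 120.3 MPa


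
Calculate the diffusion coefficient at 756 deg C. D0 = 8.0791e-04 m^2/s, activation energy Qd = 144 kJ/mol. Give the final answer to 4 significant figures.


D = D0 * exp(-Qd / (R*T))
T = 1029.15 K
D = 8.0791e-04 * exp(-144e3 / (8.314 * 1029.15))
D = 3.966e-11 m^2/s


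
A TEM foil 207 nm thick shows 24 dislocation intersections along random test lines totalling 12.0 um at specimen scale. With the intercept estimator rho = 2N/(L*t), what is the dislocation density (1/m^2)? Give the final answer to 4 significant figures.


rho = 2N / (L * t)
L = 12.0 um = 1.2e-05 m, t = 207 nm = 2.07e-07 m
rho = 2 * 24 / (1.2e-05 * 2.07e-07)
rho = 1.932e+13 1/m^2


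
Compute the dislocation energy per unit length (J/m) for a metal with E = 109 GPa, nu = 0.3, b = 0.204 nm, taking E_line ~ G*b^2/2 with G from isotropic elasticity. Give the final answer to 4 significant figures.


Step 1: G = E / (2*(1+nu))
G = 109 / (2*(1+0.3)) = 41.9231 GPa = 4.19231e+10 Pa
Step 2: E_line = G*b^2/2
b = 0.204 nm = 2.04e-10 m
E_line = 0.5 * 4.19231e+10 * (2.04e-10)^2 = 8.723e-10 J/m


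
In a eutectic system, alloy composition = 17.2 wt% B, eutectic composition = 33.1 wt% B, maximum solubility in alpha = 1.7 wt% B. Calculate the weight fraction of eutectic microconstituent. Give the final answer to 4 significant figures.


f_primary = (C_e - C0) / (C_e - C_alpha_max)
f_primary = (33.1 - 17.2) / (33.1 - 1.7)
f_primary = 0.506369
f_eutectic = 1 - 0.506369 = 0.4936


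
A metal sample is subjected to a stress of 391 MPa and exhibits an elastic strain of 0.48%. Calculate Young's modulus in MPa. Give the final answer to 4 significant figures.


E = sigma / epsilon
epsilon = 0.48% = 4.8e-03
E = 391 / 4.8e-03
E = 81460 MPa


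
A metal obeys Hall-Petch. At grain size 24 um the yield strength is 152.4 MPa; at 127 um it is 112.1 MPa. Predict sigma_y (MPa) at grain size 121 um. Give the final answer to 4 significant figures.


sigma_y = sigma0 + k / sqrt(d)
1/sqrt(d1) = 1/sqrt(2.4e-05) = 204.124;  1/sqrt(d2) = 88.7357
k = (sigma1 - sigma2) / (1/sqrt(d1) - 1/sqrt(d2)) = (152.4 - 112.1) / (204.124 - 88.7357) = 0.349255 MPa*m^0.5
sigma0 = sigma1 - k/sqrt(d1) = 152.4 - 0.349255*204.124 = 81.1086 MPa
sigma_y(d3) = 81.1086 + 0.349255 / sqrt(1.21e-04) = 112.9 MPa


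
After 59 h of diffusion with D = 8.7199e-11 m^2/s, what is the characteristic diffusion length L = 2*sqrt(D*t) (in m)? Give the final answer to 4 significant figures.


t = 59 hr = 212400 s
Diffusion length = 2*sqrt(D*t)
= 2*sqrt(8.7199e-11 * 212400)
= 8.607e-03 m


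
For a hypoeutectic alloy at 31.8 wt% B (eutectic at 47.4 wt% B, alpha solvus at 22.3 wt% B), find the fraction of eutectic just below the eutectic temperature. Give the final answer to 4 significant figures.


f_primary = (C_e - C0) / (C_e - C_alpha_max)
f_primary = (47.4 - 31.8) / (47.4 - 22.3)
f_primary = 0.621514
f_eutectic = 1 - 0.621514 = 0.3785


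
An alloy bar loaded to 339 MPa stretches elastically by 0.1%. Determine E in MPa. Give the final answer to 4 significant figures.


E = sigma / epsilon
epsilon = 0.1% = 1e-03
E = 339 / 1e-03
E = 339000 MPa


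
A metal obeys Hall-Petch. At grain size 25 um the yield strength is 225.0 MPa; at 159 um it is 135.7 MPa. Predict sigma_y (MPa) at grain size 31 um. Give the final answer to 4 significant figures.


sigma_y = sigma0 + k / sqrt(d)
1/sqrt(d1) = 1/sqrt(2.5e-05) = 200;  1/sqrt(d2) = 79.3052
k = (sigma1 - sigma2) / (1/sqrt(d1) - 1/sqrt(d2)) = (225.0 - 135.7) / (200 - 79.3052) = 0.739882 MPa*m^0.5
sigma0 = sigma1 - k/sqrt(d1) = 225.0 - 0.739882*200 = 77.0235 MPa
sigma_y(d3) = 77.0235 + 0.739882 / sqrt(3.1e-05) = 209.9 MPa


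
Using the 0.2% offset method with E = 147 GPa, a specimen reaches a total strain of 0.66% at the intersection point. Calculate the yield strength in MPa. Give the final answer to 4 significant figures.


Offset strain = 0.002
Elastic strain at yield = total_strain - offset = 6.6e-03 - 0.002 = 4.6e-03
sigma_y = E * elastic_strain = 147000 * 4.6e-03
sigma_y = 676.2 MPa


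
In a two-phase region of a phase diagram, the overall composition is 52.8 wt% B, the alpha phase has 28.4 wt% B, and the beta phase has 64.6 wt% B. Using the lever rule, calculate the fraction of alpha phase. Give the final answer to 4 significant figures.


f_alpha = (C_beta - C0) / (C_beta - C_alpha)
f_alpha = (64.6 - 52.8) / (64.6 - 28.4)
f_alpha = 0.326


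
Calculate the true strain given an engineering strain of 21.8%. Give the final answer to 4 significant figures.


epsilon_true = ln(1 + epsilon_eng)
epsilon_true = ln(1 + 0.218)
epsilon_true = 0.1972


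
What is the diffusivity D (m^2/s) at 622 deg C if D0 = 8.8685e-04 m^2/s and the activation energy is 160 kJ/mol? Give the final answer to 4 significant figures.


D = D0 * exp(-Qd / (R*T))
T = 895.15 K
D = 8.8685e-04 * exp(-160e3 / (8.314 * 895.15))
D = 4.084e-13 m^2/s


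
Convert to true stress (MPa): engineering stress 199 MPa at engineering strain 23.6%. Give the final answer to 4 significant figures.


sigma_true = sigma_eng * (1 + epsilon_eng)
sigma_true = 199 * (1 + 0.236)
sigma_true = 246 MPa


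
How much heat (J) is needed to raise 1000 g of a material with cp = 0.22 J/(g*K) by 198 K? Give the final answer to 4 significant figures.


Q = m * cp * dT
Q = 1000 * 0.22 * 198
Q = 43560 J


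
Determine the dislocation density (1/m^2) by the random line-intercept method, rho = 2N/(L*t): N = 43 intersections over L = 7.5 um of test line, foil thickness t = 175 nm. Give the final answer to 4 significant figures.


rho = 2N / (L * t)
L = 7.5 um = 7.5e-06 m, t = 175 nm = 1.75e-07 m
rho = 2 * 43 / (7.5e-06 * 1.75e-07)
rho = 6.552e+13 1/m^2


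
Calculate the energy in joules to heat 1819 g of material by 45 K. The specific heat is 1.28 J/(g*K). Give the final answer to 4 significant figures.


Q = m * cp * dT
Q = 1819 * 1.28 * 45
Q = 104800 J


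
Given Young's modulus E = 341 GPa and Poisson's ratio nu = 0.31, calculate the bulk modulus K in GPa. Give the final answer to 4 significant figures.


K = E / (3*(1-2*nu))
K = 341 / (3*(1-2*0.31))
K = 299.1 GPa


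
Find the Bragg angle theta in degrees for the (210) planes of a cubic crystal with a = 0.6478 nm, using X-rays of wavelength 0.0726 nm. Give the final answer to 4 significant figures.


d = a / sqrt(h^2+k^2+l^2)
d = 0.6478 / sqrt(5) = 0.289705 nm
lambda = 2*d*sin(theta)  =>  sin(theta) = lambda / (2*d)
sin(theta) = 0.0726 / (2 * 0.289705) = 0.1253
theta = 7.198 deg


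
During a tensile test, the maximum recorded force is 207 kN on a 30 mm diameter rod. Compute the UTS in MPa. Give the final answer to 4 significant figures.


A0 = pi*(d/2)^2 = pi*(30/2)^2 = 706.858 mm^2
UTS = F_max / A0 = 207*1000 / 706.858
UTS = 292.8 MPa


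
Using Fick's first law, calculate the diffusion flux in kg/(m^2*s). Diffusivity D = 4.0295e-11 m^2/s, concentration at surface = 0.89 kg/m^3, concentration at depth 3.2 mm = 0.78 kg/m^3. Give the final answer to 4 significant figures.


J = -D * (dC/dx) = D * (C1 - C2) / dx
J = 4.0295e-11 * (0.89 - 0.78) / 3.2e-03
J = 1.385e-09 kg/(m^2*s)


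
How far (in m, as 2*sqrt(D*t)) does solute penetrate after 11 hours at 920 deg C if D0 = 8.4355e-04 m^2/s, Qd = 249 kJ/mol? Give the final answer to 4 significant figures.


Step 1: D = D0 * exp(-Qd/(R*T))
T = 1193.15 K
D = 8.4355e-04 * exp(-249e3 / (8.314 * 1193.15)) = 1.05877e-14 m^2/s
Step 2: L = 2*sqrt(D*t)
t = 11 h = 39600 s
L = 2*sqrt(1.05877e-14 * 39600) = 4.095e-05 m


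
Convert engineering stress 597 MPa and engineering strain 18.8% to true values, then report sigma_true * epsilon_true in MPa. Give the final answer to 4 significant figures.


sigma_true = sigma_eng * (1 + epsilon_eng)
sigma_true = 597 * (1 + 0.188) = 709.236 MPa
epsilon_true = ln(1 + epsilon_eng)
epsilon_true = ln(1 + 0.188) = 0.172271
sigma_true * epsilon_true = 709.236 * 0.172271 = 122.2 MPa


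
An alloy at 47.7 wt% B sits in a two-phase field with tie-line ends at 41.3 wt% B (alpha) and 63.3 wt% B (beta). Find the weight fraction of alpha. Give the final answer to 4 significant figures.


f_alpha = (C_beta - C0) / (C_beta - C_alpha)
f_alpha = (63.3 - 47.7) / (63.3 - 41.3)
f_alpha = 0.7091


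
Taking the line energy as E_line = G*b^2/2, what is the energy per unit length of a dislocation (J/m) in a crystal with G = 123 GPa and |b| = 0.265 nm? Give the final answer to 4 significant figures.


E = G*b^2/2
b = 0.265 nm = 2.65e-10 m
G = 123 GPa = 1.23e+11 Pa
E = 0.5 * 1.23e+11 * (2.65e-10)^2
E = 4.319e-09 J/m


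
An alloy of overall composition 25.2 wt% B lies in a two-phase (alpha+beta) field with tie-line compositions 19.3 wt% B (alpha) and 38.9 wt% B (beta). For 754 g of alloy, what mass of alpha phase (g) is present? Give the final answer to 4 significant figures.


f_alpha = (C_beta - C0) / (C_beta - C_alpha)
f_alpha = (38.9 - 25.2) / (38.9 - 19.3) = 0.69898
m_alpha = f_alpha * m_total = 0.69898 * 754 = 527 g


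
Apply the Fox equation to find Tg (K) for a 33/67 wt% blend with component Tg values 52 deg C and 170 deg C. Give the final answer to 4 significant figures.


1/Tg = w1/Tg1 + w2/Tg2 (in Kelvin)
Tg1 = 325.15 K, Tg2 = 443.15 K
1/Tg = 0.33/325.15 + 0.67/443.15
Tg = 395.8 K


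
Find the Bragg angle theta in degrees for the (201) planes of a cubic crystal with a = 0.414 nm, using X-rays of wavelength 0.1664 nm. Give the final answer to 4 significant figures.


d = a / sqrt(h^2+k^2+l^2)
d = 0.414 / sqrt(5) = 0.185146 nm
lambda = 2*d*sin(theta)  =>  sin(theta) = lambda / (2*d)
sin(theta) = 0.1664 / (2 * 0.185146) = 0.449374
theta = 26.7 deg


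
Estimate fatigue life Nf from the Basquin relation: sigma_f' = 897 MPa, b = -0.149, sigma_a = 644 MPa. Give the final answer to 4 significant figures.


sigma_a = sigma_f' * (2*Nf)^b
2*Nf = (sigma_a / sigma_f')^(1/b)
2*Nf = (644 / 897)^(1/-0.149)
2*Nf = 9.24306
Nf = 4.622 cycles


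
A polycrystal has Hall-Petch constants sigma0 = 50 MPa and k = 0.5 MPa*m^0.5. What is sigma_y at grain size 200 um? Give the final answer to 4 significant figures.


sigma_y = sigma0 + k / sqrt(d)
d = 200 um = 2e-04 m
sigma_y = 50 + 0.5 / sqrt(2e-04)
sigma_y = 85.36 MPa


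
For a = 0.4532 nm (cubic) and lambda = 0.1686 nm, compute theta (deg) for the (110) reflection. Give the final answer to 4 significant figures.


d = a / sqrt(h^2+k^2+l^2)
d = 0.4532 / sqrt(2) = 0.320461 nm
lambda = 2*d*sin(theta)  =>  sin(theta) = lambda / (2*d)
sin(theta) = 0.1686 / (2 * 0.320461) = 0.263059
theta = 15.25 deg


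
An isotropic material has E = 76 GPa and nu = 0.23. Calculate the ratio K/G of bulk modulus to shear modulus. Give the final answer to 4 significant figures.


G = E / (2*(1+nu))
G = 76 / (2*(1+0.23)) = 30.8943 GPa
K = E / (3*(1-2*nu))
K = 76 / (3*(1-2*0.23)) = 46.9136 GPa
K/G = 46.9136 / 30.8943 = 1.519


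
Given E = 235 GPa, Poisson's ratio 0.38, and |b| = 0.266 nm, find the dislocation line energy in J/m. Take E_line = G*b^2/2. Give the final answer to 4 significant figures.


Step 1: G = E / (2*(1+nu))
G = 235 / (2*(1+0.38)) = 85.1449 GPa = 8.51449e+10 Pa
Step 2: E_line = G*b^2/2
b = 0.266 nm = 2.66e-10 m
E_line = 0.5 * 8.51449e+10 * (2.66e-10)^2 = 3.012e-09 J/m


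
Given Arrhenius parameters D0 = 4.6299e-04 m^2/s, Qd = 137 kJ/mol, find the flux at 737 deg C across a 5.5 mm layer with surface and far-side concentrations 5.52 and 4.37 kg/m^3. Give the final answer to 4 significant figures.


Step 1: D = D0 * exp(-Qd/(R*T))
T = 737 + 273.15 = 1010.15 K
D = 4.6299e-04 * exp(-137e3 / (8.314 * 1010.15)) = 3.81132e-11 m^2/s
Step 2: J = D * (C1 - C2) / dx
J = 3.81132e-11 * (5.52 - 4.37) / 5.5e-03
J = 7.969e-09 kg/(m^2*s)


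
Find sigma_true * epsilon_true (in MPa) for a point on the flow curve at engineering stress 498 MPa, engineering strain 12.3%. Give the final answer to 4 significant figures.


sigma_true = sigma_eng * (1 + epsilon_eng)
sigma_true = 498 * (1 + 0.123) = 559.254 MPa
epsilon_true = ln(1 + epsilon_eng)
epsilon_true = ln(1 + 0.123) = 0.116004
sigma_true * epsilon_true = 559.254 * 0.116004 = 64.88 MPa


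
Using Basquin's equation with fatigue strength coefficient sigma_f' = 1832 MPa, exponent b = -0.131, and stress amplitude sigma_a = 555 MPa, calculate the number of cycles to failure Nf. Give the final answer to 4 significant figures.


sigma_a = sigma_f' * (2*Nf)^b
2*Nf = (sigma_a / sigma_f')^(1/b)
2*Nf = (555 / 1832)^(1/-0.131)
2*Nf = 9099.69
Nf = 4550 cycles


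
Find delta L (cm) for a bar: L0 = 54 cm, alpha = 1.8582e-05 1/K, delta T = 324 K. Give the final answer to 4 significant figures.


dL = L0 * alpha * dT
dL = 54 * 1.8582e-05 * 324
dL = 0.3251 cm


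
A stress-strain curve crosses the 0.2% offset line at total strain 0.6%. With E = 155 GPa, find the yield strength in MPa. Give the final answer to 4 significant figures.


Offset strain = 0.002
Elastic strain at yield = total_strain - offset = 6e-03 - 0.002 = 4e-03
sigma_y = E * elastic_strain = 155000 * 4e-03
sigma_y = 620 MPa


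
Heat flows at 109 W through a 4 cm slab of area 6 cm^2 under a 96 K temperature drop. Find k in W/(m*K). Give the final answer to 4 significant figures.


k = Q*L / (A*dT)
L = 0.04 m, A = 6e-04 m^2
k = 109 * 0.04 / (6e-04 * 96)
k = 75.69 W/(m*K)


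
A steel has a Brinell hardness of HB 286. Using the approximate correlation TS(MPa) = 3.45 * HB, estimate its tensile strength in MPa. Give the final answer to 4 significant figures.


TS (MPa) = 3.45 * HB
TS = 3.45 * 286
TS = 986.7 MPa


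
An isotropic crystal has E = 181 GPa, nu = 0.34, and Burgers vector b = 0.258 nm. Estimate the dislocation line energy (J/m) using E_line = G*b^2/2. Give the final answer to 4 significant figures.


Step 1: G = E / (2*(1+nu))
G = 181 / (2*(1+0.34)) = 67.5373 GPa = 6.75373e+10 Pa
Step 2: E_line = G*b^2/2
b = 0.258 nm = 2.58e-10 m
E_line = 0.5 * 6.75373e+10 * (2.58e-10)^2 = 2.248e-09 J/m


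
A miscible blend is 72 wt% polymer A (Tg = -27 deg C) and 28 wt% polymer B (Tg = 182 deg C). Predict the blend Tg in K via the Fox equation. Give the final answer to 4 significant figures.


1/Tg = w1/Tg1 + w2/Tg2 (in Kelvin)
Tg1 = 246.15 K, Tg2 = 455.15 K
1/Tg = 0.72/246.15 + 0.28/455.15
Tg = 282.5 K


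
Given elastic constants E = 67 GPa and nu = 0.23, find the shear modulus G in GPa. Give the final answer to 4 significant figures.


G = E / (2*(1+nu))
G = 67 / (2*(1+0.23))
G = 27.24 GPa


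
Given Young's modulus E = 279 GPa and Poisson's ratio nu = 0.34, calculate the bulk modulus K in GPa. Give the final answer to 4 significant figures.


K = E / (3*(1-2*nu))
K = 279 / (3*(1-2*0.34))
K = 290.6 GPa


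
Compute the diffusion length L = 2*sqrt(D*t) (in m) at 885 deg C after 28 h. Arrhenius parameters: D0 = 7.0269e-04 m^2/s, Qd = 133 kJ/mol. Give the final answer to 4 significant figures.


Step 1: D = D0 * exp(-Qd/(R*T))
T = 1158.15 K
D = 7.0269e-04 * exp(-133e3 / (8.314 * 1158.15)) = 7.04707e-10 m^2/s
Step 2: L = 2*sqrt(D*t)
t = 28 h = 100800 s
L = 2*sqrt(7.04707e-10 * 100800) = 0.01686 m


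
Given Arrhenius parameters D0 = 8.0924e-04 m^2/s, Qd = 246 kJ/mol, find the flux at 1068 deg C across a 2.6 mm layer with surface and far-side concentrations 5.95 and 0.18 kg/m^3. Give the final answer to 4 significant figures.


Step 1: D = D0 * exp(-Qd/(R*T))
T = 1068 + 273.15 = 1341.15 K
D = 8.0924e-04 * exp(-246e3 / (8.314 * 1341.15)) = 2.12134e-13 m^2/s
Step 2: J = D * (C1 - C2) / dx
J = 2.12134e-13 * (5.95 - 0.18) / 2.6e-03
J = 4.708e-10 kg/(m^2*s)


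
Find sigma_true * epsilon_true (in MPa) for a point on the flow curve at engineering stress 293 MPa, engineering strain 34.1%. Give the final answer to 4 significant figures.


sigma_true = sigma_eng * (1 + epsilon_eng)
sigma_true = 293 * (1 + 0.341) = 392.913 MPa
epsilon_true = ln(1 + epsilon_eng)
epsilon_true = ln(1 + 0.341) = 0.293416
sigma_true * epsilon_true = 392.913 * 0.293416 = 115.3 MPa


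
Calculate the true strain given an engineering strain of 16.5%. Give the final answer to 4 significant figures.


epsilon_true = ln(1 + epsilon_eng)
epsilon_true = ln(1 + 0.165)
epsilon_true = 0.1527


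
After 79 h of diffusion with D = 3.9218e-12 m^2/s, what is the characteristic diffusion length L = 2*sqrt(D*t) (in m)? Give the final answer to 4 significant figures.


t = 79 hr = 284400 s
Diffusion length = 2*sqrt(D*t)
= 2*sqrt(3.9218e-12 * 284400)
= 2.112e-03 m


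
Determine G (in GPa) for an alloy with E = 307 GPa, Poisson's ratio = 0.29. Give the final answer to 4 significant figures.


G = E / (2*(1+nu))
G = 307 / (2*(1+0.29))
G = 119 GPa


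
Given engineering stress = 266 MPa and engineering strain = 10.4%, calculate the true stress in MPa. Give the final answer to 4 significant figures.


sigma_true = sigma_eng * (1 + epsilon_eng)
sigma_true = 266 * (1 + 0.104)
sigma_true = 293.7 MPa


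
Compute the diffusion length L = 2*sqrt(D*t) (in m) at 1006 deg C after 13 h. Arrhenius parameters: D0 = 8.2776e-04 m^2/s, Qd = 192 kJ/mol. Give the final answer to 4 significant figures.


Step 1: D = D0 * exp(-Qd/(R*T))
T = 1279.15 K
D = 8.2776e-04 * exp(-192e3 / (8.314 * 1279.15)) = 1.19459e-11 m^2/s
Step 2: L = 2*sqrt(D*t)
t = 13 h = 46800 s
L = 2*sqrt(1.19459e-11 * 46800) = 1.495e-03 m


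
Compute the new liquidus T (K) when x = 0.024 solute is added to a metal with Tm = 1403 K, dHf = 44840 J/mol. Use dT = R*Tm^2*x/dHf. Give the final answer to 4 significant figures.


dT = R*Tm^2*x / dHf
dT = 8.314 * 1403^2 * 0.024 / 44840
dT = 8.75933 K
T_new = 1403 - 8.75933 = 1394 K


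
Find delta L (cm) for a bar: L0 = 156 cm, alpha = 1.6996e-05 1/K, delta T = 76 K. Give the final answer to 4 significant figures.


dL = L0 * alpha * dT
dL = 156 * 1.6996e-05 * 76
dL = 0.2015 cm


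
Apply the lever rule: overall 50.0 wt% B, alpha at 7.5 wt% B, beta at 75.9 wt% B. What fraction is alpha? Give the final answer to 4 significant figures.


f_alpha = (C_beta - C0) / (C_beta - C_alpha)
f_alpha = (75.9 - 50.0) / (75.9 - 7.5)
f_alpha = 0.3787


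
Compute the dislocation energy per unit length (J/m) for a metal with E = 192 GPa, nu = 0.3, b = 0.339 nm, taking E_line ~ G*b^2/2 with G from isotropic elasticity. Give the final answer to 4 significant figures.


Step 1: G = E / (2*(1+nu))
G = 192 / (2*(1+0.3)) = 73.8462 GPa = 7.38462e+10 Pa
Step 2: E_line = G*b^2/2
b = 0.339 nm = 3.39e-10 m
E_line = 0.5 * 7.38462e+10 * (3.39e-10)^2 = 4.243e-09 J/m


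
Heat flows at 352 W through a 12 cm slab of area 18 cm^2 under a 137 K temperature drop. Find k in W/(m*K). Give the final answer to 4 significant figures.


k = Q*L / (A*dT)
L = 0.12 m, A = 1.8e-03 m^2
k = 352 * 0.12 / (1.8e-03 * 137)
k = 171.3 W/(m*K)


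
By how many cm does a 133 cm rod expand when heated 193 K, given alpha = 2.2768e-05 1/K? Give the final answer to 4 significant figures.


dL = L0 * alpha * dT
dL = 133 * 2.2768e-05 * 193
dL = 0.5844 cm


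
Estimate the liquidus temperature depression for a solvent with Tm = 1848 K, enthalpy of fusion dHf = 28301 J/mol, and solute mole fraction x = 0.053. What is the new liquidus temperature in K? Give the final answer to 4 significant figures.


dT = R*Tm^2*x / dHf
dT = 8.314 * 1848^2 * 0.053 / 28301
dT = 53.1726 K
T_new = 1848 - 53.1726 = 1795 K


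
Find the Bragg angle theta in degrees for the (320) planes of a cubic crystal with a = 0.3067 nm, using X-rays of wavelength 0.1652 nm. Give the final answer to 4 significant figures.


d = a / sqrt(h^2+k^2+l^2)
d = 0.3067 / sqrt(13) = 0.0850633 nm
lambda = 2*d*sin(theta)  =>  sin(theta) = lambda / (2*d)
sin(theta) = 0.1652 / (2 * 0.0850633) = 0.971042
theta = 76.18 deg


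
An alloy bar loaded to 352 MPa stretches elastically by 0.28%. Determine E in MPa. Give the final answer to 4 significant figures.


E = sigma / epsilon
epsilon = 0.28% = 2.8e-03
E = 352 / 2.8e-03
E = 125700 MPa


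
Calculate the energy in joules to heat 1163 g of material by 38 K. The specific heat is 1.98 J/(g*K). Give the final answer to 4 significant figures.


Q = m * cp * dT
Q = 1163 * 1.98 * 38
Q = 87500 J


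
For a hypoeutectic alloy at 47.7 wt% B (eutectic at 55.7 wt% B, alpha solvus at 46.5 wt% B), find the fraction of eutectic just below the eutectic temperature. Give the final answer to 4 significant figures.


f_primary = (C_e - C0) / (C_e - C_alpha_max)
f_primary = (55.7 - 47.7) / (55.7 - 46.5)
f_primary = 0.869565
f_eutectic = 1 - 0.869565 = 0.1304


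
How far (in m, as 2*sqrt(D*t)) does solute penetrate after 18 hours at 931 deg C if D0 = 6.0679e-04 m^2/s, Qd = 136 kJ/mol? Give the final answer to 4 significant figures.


Step 1: D = D0 * exp(-Qd/(R*T))
T = 1204.15 K
D = 6.0679e-04 * exp(-136e3 / (8.314 * 1204.15)) = 7.64367e-10 m^2/s
Step 2: L = 2*sqrt(D*t)
t = 18 h = 64800 s
L = 2*sqrt(7.64367e-10 * 64800) = 0.01408 m


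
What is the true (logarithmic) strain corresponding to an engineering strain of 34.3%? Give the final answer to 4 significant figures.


epsilon_true = ln(1 + epsilon_eng)
epsilon_true = ln(1 + 0.343)
epsilon_true = 0.2949


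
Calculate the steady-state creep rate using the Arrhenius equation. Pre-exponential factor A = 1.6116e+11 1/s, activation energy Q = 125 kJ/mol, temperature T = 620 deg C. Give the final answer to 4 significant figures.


rate = A * exp(-Q / (R*T))
T = 620 + 273.15 = 893.15 K
rate = 1.6116e+11 * exp(-125e3 / (8.314 * 893.15))
rate = 7880 1/s


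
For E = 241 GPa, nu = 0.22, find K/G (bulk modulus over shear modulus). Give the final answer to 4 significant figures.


G = E / (2*(1+nu))
G = 241 / (2*(1+0.22)) = 98.7705 GPa
K = E / (3*(1-2*nu))
K = 241 / (3*(1-2*0.22)) = 143.452 GPa
K/G = 143.452 / 98.7705 = 1.452


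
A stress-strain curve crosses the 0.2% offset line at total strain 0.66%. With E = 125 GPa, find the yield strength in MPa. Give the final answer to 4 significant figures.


Offset strain = 0.002
Elastic strain at yield = total_strain - offset = 6.6e-03 - 0.002 = 4.6e-03
sigma_y = E * elastic_strain = 125000 * 4.6e-03
sigma_y = 575 MPa


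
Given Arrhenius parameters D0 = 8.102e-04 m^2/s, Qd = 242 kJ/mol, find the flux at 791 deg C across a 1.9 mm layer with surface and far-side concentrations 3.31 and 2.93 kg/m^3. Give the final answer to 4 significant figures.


Step 1: D = D0 * exp(-Qd/(R*T))
T = 791 + 273.15 = 1064.15 K
D = 8.102e-04 * exp(-242e3 / (8.314 * 1064.15)) = 1.07005e-15 m^2/s
Step 2: J = D * (C1 - C2) / dx
J = 1.07005e-15 * (3.31 - 2.93) / 1.9e-03
J = 2.14e-13 kg/(m^2*s)


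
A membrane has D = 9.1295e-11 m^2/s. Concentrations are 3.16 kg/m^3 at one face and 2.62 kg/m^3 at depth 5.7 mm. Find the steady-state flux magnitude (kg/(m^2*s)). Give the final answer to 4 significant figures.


J = -D * (dC/dx) = D * (C1 - C2) / dx
J = 9.1295e-11 * (3.16 - 2.62) / 5.7e-03
J = 8.649e-09 kg/(m^2*s)


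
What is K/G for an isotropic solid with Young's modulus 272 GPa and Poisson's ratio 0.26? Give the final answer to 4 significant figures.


G = E / (2*(1+nu))
G = 272 / (2*(1+0.26)) = 107.937 GPa
K = E / (3*(1-2*nu))
K = 272 / (3*(1-2*0.26)) = 188.889 GPa
K/G = 188.889 / 107.937 = 1.75


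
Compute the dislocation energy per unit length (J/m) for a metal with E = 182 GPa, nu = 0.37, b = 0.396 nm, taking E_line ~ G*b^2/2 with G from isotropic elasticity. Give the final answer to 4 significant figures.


Step 1: G = E / (2*(1+nu))
G = 182 / (2*(1+0.37)) = 66.4234 GPa = 6.64234e+10 Pa
Step 2: E_line = G*b^2/2
b = 0.396 nm = 3.96e-10 m
E_line = 0.5 * 6.64234e+10 * (3.96e-10)^2 = 5.208e-09 J/m


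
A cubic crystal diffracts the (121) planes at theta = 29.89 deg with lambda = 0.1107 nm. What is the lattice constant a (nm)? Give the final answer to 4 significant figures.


d = lambda / (2*sin(theta))
d = 0.1107 / (2*sin(29.89 deg))
d = 0.11107 nm
a = d * sqrt(h^2+k^2+l^2) = 0.11107 * sqrt(6)
a = 0.2721 nm


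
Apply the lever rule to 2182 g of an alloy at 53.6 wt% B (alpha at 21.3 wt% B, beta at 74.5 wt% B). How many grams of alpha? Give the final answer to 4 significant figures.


f_alpha = (C_beta - C0) / (C_beta - C_alpha)
f_alpha = (74.5 - 53.6) / (74.5 - 21.3) = 0.392857
m_alpha = f_alpha * m_total = 0.392857 * 2182 = 857.2 g


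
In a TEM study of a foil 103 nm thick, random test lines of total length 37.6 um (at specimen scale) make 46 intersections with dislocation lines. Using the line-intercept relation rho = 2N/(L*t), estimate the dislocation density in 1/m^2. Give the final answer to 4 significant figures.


rho = 2N / (L * t)
L = 37.6 um = 3.76e-05 m, t = 103 nm = 1.03e-07 m
rho = 2 * 46 / (3.76e-05 * 1.03e-07)
rho = 2.376e+13 1/m^2


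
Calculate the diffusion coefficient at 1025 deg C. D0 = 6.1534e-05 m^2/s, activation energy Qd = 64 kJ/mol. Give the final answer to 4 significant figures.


D = D0 * exp(-Qd / (R*T))
T = 1298.15 K
D = 6.1534e-05 * exp(-64e3 / (8.314 * 1298.15))
D = 1.636e-07 m^2/s


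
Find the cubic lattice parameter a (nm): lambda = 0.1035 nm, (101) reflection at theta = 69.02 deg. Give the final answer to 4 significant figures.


d = lambda / (2*sin(theta))
d = 0.1035 / (2*sin(69.02 deg))
d = 0.0554243 nm
a = d * sqrt(h^2+k^2+l^2) = 0.0554243 * sqrt(2)
a = 0.07838 nm


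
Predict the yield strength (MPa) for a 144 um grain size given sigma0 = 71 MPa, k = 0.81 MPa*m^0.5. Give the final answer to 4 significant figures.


sigma_y = sigma0 + k / sqrt(d)
d = 144 um = 1.44e-04 m
sigma_y = 71 + 0.81 / sqrt(1.44e-04)
sigma_y = 138.5 MPa


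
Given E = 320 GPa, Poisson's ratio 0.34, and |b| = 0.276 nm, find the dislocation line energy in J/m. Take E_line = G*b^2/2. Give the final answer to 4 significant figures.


Step 1: G = E / (2*(1+nu))
G = 320 / (2*(1+0.34)) = 119.403 GPa = 1.19403e+11 Pa
Step 2: E_line = G*b^2/2
b = 0.276 nm = 2.76e-10 m
E_line = 0.5 * 1.19403e+11 * (2.76e-10)^2 = 4.548e-09 J/m


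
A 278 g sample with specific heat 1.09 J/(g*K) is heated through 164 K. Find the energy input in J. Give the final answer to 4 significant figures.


Q = m * cp * dT
Q = 278 * 1.09 * 164
Q = 49700 J


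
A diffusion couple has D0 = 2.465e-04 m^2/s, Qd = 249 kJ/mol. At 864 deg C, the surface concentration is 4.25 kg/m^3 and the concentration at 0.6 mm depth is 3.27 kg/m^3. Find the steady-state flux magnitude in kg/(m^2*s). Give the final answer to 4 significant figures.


Step 1: D = D0 * exp(-Qd/(R*T))
T = 864 + 273.15 = 1137.15 K
D = 2.465e-04 * exp(-249e3 / (8.314 * 1137.15)) = 8.98803e-16 m^2/s
Step 2: J = D * (C1 - C2) / dx
J = 8.98803e-16 * (4.25 - 3.27) / 6e-04
J = 1.468e-12 kg/(m^2*s)


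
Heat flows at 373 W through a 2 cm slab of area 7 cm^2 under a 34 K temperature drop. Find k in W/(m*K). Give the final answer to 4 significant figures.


k = Q*L / (A*dT)
L = 0.02 m, A = 7e-04 m^2
k = 373 * 0.02 / (7e-04 * 34)
k = 313.4 W/(m*K)


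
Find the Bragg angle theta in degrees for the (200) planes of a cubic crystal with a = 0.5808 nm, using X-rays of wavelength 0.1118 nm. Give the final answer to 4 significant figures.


d = a / sqrt(h^2+k^2+l^2)
d = 0.5808 / sqrt(4) = 0.2904 nm
lambda = 2*d*sin(theta)  =>  sin(theta) = lambda / (2*d)
sin(theta) = 0.1118 / (2 * 0.2904) = 0.192493
theta = 11.1 deg


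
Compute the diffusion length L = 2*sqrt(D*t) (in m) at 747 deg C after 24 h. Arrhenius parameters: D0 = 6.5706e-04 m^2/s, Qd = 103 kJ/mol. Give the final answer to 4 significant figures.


Step 1: D = D0 * exp(-Qd/(R*T))
T = 1020.15 K
D = 6.5706e-04 * exp(-103e3 / (8.314 * 1020.15)) = 3.49555e-09 m^2/s
Step 2: L = 2*sqrt(D*t)
t = 24 h = 86400 s
L = 2*sqrt(3.49555e-09 * 86400) = 0.03476 m


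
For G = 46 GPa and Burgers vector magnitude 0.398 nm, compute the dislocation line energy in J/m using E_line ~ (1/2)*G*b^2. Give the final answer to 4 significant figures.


E = G*b^2/2
b = 0.398 nm = 3.98e-10 m
G = 46 GPa = 4.6e+10 Pa
E = 0.5 * 4.6e+10 * (3.98e-10)^2
E = 3.643e-09 J/m


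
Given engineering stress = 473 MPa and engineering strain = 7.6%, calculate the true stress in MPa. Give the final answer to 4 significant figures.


sigma_true = sigma_eng * (1 + epsilon_eng)
sigma_true = 473 * (1 + 0.076)
sigma_true = 508.9 MPa


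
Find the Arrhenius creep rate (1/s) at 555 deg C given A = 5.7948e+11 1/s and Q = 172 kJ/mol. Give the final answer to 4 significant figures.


rate = A * exp(-Q / (R*T))
T = 555 + 273.15 = 828.15 K
rate = 5.7948e+11 * exp(-172e3 / (8.314 * 828.15))
rate = 8.202 1/s


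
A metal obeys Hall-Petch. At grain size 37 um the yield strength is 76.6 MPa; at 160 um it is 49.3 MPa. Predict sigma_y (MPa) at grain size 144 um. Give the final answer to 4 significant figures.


sigma_y = sigma0 + k / sqrt(d)
1/sqrt(d1) = 1/sqrt(3.7e-05) = 164.399;  1/sqrt(d2) = 79.0569
k = (sigma1 - sigma2) / (1/sqrt(d1) - 1/sqrt(d2)) = (76.6 - 49.3) / (164.399 - 79.0569) = 0.319889 MPa*m^0.5
sigma0 = sigma1 - k/sqrt(d1) = 76.6 - 0.319889*164.399 = 24.0105 MPa
sigma_y(d3) = 24.0105 + 0.319889 / sqrt(1.44e-04) = 50.67 MPa


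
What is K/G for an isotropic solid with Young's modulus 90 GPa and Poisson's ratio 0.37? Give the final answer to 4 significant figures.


G = E / (2*(1+nu))
G = 90 / (2*(1+0.37)) = 32.8467 GPa
K = E / (3*(1-2*nu))
K = 90 / (3*(1-2*0.37)) = 115.385 GPa
K/G = 115.385 / 32.8467 = 3.513


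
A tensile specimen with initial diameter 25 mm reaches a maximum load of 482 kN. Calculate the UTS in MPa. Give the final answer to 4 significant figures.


A0 = pi*(d/2)^2 = pi*(25/2)^2 = 490.874 mm^2
UTS = F_max / A0 = 482*1000 / 490.874
UTS = 981.9 MPa


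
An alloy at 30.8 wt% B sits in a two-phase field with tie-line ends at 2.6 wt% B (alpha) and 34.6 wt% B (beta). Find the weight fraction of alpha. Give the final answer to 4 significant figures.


f_alpha = (C_beta - C0) / (C_beta - C_alpha)
f_alpha = (34.6 - 30.8) / (34.6 - 2.6)
f_alpha = 0.1188


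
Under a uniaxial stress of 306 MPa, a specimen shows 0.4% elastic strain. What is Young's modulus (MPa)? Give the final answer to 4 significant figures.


E = sigma / epsilon
epsilon = 0.4% = 4e-03
E = 306 / 4e-03
E = 76500 MPa


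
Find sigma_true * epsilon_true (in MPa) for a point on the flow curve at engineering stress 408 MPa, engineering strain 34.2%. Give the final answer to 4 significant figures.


sigma_true = sigma_eng * (1 + epsilon_eng)
sigma_true = 408 * (1 + 0.342) = 547.536 MPa
epsilon_true = ln(1 + epsilon_eng)
epsilon_true = ln(1 + 0.342) = 0.294161
sigma_true * epsilon_true = 547.536 * 0.294161 = 161.1 MPa


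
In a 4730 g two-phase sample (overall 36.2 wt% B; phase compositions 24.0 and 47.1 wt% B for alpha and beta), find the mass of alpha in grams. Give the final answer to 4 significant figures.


f_alpha = (C_beta - C0) / (C_beta - C_alpha)
f_alpha = (47.1 - 36.2) / (47.1 - 24.0) = 0.471861
m_alpha = f_alpha * m_total = 0.471861 * 4730 = 2232 g


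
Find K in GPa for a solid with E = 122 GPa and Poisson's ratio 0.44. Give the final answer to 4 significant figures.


K = E / (3*(1-2*nu))
K = 122 / (3*(1-2*0.44))
K = 338.9 GPa


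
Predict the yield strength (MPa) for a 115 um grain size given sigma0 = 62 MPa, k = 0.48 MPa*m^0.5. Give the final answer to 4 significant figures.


sigma_y = sigma0 + k / sqrt(d)
d = 115 um = 1.15e-04 m
sigma_y = 62 + 0.48 / sqrt(1.15e-04)
sigma_y = 106.8 MPa


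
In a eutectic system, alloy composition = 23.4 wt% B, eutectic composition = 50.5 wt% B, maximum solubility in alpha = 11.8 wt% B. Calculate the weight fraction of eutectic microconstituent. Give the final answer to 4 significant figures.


f_primary = (C_e - C0) / (C_e - C_alpha_max)
f_primary = (50.5 - 23.4) / (50.5 - 11.8)
f_primary = 0.700258
f_eutectic = 1 - 0.700258 = 0.2997


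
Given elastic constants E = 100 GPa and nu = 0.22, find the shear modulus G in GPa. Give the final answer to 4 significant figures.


G = E / (2*(1+nu))
G = 100 / (2*(1+0.22))
G = 40.98 GPa


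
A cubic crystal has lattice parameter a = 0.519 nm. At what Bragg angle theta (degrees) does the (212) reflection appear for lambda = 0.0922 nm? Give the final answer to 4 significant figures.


d = a / sqrt(h^2+k^2+l^2)
d = 0.519 / sqrt(9) = 0.173 nm
lambda = 2*d*sin(theta)  =>  sin(theta) = lambda / (2*d)
sin(theta) = 0.0922 / (2 * 0.173) = 0.266474
theta = 15.45 deg


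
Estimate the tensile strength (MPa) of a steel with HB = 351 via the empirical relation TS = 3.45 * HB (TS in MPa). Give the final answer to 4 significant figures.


TS (MPa) = 3.45 * HB
TS = 3.45 * 351
TS = 1211 MPa


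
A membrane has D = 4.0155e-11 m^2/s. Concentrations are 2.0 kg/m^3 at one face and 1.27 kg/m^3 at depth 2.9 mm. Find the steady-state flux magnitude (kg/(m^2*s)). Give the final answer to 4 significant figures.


J = -D * (dC/dx) = D * (C1 - C2) / dx
J = 4.0155e-11 * (2.0 - 1.27) / 2.9e-03
J = 1.011e-08 kg/(m^2*s)


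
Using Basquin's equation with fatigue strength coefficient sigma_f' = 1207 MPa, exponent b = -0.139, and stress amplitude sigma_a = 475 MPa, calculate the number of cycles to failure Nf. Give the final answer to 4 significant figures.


sigma_a = sigma_f' * (2*Nf)^b
2*Nf = (sigma_a / sigma_f')^(1/b)
2*Nf = (475 / 1207)^(1/-0.139)
2*Nf = 819.912
Nf = 410 cycles


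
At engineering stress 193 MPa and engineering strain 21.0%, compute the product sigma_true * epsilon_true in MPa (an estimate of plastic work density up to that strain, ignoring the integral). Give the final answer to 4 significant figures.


sigma_true = sigma_eng * (1 + epsilon_eng)
sigma_true = 193 * (1 + 0.21) = 233.53 MPa
epsilon_true = ln(1 + epsilon_eng)
epsilon_true = ln(1 + 0.21) = 0.19062
sigma_true * epsilon_true = 233.53 * 0.19062 = 44.52 MPa


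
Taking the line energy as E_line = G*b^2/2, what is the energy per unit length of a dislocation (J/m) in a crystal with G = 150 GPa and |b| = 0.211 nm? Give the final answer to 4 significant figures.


E = G*b^2/2
b = 0.211 nm = 2.11e-10 m
G = 150 GPa = 1.5e+11 Pa
E = 0.5 * 1.5e+11 * (2.11e-10)^2
E = 3.339e-09 J/m


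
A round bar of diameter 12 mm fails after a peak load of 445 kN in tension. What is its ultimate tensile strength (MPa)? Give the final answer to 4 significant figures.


A0 = pi*(d/2)^2 = pi*(12/2)^2 = 113.097 mm^2
UTS = F_max / A0 = 445*1000 / 113.097
UTS = 3935 MPa


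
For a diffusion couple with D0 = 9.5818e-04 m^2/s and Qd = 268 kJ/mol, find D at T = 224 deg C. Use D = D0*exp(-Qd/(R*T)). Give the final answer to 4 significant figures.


D = D0 * exp(-Qd / (R*T))
T = 497.15 K
D = 9.5818e-04 * exp(-268e3 / (8.314 * 497.15))
D = 6.64e-32 m^2/s


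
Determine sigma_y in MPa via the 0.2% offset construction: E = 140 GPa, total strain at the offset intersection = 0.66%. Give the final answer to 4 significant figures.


Offset strain = 0.002
Elastic strain at yield = total_strain - offset = 6.6e-03 - 0.002 = 4.6e-03
sigma_y = E * elastic_strain = 140000 * 4.6e-03
sigma_y = 644 MPa


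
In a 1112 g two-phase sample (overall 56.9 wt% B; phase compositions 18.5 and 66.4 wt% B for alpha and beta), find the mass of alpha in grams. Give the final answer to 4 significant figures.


f_alpha = (C_beta - C0) / (C_beta - C_alpha)
f_alpha = (66.4 - 56.9) / (66.4 - 18.5) = 0.19833
m_alpha = f_alpha * m_total = 0.19833 * 1112 = 220.5 g


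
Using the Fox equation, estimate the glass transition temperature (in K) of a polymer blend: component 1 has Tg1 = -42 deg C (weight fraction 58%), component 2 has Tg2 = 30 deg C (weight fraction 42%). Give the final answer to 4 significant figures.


1/Tg = w1/Tg1 + w2/Tg2 (in Kelvin)
Tg1 = 231.15 K, Tg2 = 303.15 K
1/Tg = 0.58/231.15 + 0.42/303.15
Tg = 256.8 K


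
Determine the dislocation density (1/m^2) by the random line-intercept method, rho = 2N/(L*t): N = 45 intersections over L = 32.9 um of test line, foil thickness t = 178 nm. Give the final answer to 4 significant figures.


rho = 2N / (L * t)
L = 32.9 um = 3.29e-05 m, t = 178 nm = 1.78e-07 m
rho = 2 * 45 / (3.29e-05 * 1.78e-07)
rho = 1.537e+13 1/m^2


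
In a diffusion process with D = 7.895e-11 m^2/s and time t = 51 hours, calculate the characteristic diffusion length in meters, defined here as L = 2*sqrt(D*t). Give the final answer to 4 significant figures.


t = 51 hr = 183600 s
Diffusion length = 2*sqrt(D*t)
= 2*sqrt(7.895e-11 * 183600)
= 7.615e-03 m


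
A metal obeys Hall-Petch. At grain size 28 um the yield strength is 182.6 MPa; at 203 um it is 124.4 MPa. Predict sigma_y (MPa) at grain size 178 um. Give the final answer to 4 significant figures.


sigma_y = sigma0 + k / sqrt(d)
1/sqrt(d1) = 1/sqrt(2.8e-05) = 188.982;  1/sqrt(d2) = 70.1862
k = (sigma1 - sigma2) / (1/sqrt(d1) - 1/sqrt(d2)) = (182.6 - 124.4) / (188.982 - 70.1862) = 0.489916 MPa*m^0.5
sigma0 = sigma1 - k/sqrt(d1) = 182.6 - 0.489916*188.982 = 90.0147 MPa
sigma_y(d3) = 90.0147 + 0.489916 / sqrt(1.78e-04) = 126.7 MPa


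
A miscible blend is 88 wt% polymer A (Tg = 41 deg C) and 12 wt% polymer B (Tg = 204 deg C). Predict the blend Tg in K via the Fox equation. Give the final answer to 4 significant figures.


1/Tg = w1/Tg1 + w2/Tg2 (in Kelvin)
Tg1 = 314.15 K, Tg2 = 477.15 K
1/Tg = 0.88/314.15 + 0.12/477.15
Tg = 327.6 K


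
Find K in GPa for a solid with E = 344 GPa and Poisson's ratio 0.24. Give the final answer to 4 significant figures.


K = E / (3*(1-2*nu))
K = 344 / (3*(1-2*0.24))
K = 220.5 GPa


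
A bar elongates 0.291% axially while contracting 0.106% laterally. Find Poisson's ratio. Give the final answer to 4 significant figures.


nu = -epsilon_lat / epsilon_axial
Lateral strain is contraction (negative), so using magnitudes:
nu = 0.106 / 0.291
nu = 0.3643


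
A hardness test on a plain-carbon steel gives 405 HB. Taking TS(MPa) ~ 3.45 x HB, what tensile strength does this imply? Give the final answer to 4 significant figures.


TS (MPa) = 3.45 * HB
TS = 3.45 * 405
TS = 1397 MPa


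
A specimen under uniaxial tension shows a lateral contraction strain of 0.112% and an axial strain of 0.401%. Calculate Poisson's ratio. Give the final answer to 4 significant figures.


nu = -epsilon_lat / epsilon_axial
Lateral strain is contraction (negative), so using magnitudes:
nu = 0.112 / 0.401
nu = 0.2793


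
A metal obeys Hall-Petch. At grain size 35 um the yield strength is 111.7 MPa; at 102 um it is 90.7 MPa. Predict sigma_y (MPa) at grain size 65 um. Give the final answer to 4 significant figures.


sigma_y = sigma0 + k / sqrt(d)
1/sqrt(d1) = 1/sqrt(3.5e-05) = 169.031;  1/sqrt(d2) = 99.0148
k = (sigma1 - sigma2) / (1/sqrt(d1) - 1/sqrt(d2)) = (111.7 - 90.7) / (169.031 - 99.0148) = 0.299931 MPa*m^0.5
sigma0 = sigma1 - k/sqrt(d1) = 111.7 - 0.299931*169.031 = 61.0024 MPa
sigma_y(d3) = 61.0024 + 0.299931 / sqrt(6.5e-05) = 98.2 MPa


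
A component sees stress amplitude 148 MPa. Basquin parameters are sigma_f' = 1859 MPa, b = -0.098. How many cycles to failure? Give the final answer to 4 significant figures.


sigma_a = sigma_f' * (2*Nf)^b
2*Nf = (sigma_a / sigma_f')^(1/b)
2*Nf = (148 / 1859)^(1/-0.098)
2*Nf = 1.63857e+11
Nf = 8.193e+10 cycles
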